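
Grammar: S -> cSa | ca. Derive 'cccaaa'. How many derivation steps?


Derivation: S => cSa => ccSaa => cccaaa
Steps: 3


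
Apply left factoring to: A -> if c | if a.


Common prefix: 'if'
Factored: A -> if A', A' -> c | a


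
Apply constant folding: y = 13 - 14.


13 - 14 = -1 at compile time
Optimized: y = -1


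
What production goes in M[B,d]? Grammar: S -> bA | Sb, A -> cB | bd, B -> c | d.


For [B, d]: 'd' ∈ FIRST(d)
Entry: B -> d


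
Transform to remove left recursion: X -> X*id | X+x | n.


Left-recursive alternatives: X*id, X+x; non-recursive: n
Introduce X': X -> nX', X' -> *idX' | +xX' | ε


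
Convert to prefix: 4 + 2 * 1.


'*' binds tighter: tree is (+ 4 (* 2 1))
Prefix: + 4 * 2 1


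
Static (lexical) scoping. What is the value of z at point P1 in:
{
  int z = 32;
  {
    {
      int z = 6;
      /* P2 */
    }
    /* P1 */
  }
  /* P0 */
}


P1's block does not declare z; resolves to the enclosing declaration at depth 0
z = 32


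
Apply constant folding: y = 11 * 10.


11 * 10 = 110 at compile time
Optimized: y = 110


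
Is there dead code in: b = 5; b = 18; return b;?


first assignment to b is overwritten before any read
Dead: 'b = 5'


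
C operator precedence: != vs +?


'+' is additive (level 9); '!=' is equality (level 6)
Higher level binds tighter
'+' has higher precedence than '!='


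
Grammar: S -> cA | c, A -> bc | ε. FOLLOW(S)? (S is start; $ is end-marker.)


$ ∈ FOLLOW(S). For each A -> αBβ: add FIRST(β)\{ε} to FOLLOW(B); if β nullable, add FOLLOW(A).
FOLLOW(S) = {$}


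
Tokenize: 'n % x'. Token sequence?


Scan left to right, longest-match per lexeme
Tokens: ID(n), OP(%), ID(x)


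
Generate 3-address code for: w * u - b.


Break into single-operator statements:
t1 = w * u
t2 = t1 - b


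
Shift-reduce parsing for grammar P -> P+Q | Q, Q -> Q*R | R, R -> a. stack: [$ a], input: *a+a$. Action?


'a' on top is the handle for R -> a
Action: reduce (R -> a)


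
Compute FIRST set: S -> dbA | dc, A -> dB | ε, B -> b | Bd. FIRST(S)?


Per alternative of S: FIRST(dbA) = {d}; FIRST(dc) = {d}
FIRST(S) = {d}


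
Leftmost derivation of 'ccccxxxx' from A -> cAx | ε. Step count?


Derivation: A => cAx => ccAxx => cccAxxx => ccccAxxxx => ccccxxxx
Steps: 5


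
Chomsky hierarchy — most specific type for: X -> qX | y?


Right-linear: every RHS is a terminal or a terminal followed by one nonterminal
Classification: Type 3 (Regular)


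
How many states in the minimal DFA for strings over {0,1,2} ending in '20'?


Track the longest suffix of input matching a prefix of '20': 3 classes (prefixes of length 0..2)
Minimal DFA: 3 states


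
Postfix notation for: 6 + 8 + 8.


Left to right (same or higher precedence on left)
Postfix: 6 8 + 8 +


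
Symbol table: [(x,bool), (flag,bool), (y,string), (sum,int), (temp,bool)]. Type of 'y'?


Lookup 'y' → type string


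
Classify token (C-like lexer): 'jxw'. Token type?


Pattern: letter/underscore followed by alphanumerics, not a keyword
Type: IDENTIFIER


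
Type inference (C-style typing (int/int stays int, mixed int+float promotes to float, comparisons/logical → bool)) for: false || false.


Operand types: bool || bool
Rule: logical operators take bool operands and yield bool
Result type: bool


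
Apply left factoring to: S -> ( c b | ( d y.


Common prefix: '('
Factored: S -> ( S', S' -> c b | d y


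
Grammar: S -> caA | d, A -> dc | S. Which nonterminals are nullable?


A nonterminal is nullable iff some alternative derives ε (directly, or every symbol in it is nullable)
Nullable: {}


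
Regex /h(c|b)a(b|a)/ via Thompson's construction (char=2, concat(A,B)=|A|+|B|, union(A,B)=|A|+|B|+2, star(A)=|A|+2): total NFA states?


Syntax tree has 6 char leaf(s), 2 union(s), 0 star(s)
chars contribute 6×2 = 12; each union adds +2; each star adds +2
Total: 12 + 4 + 0 = 16 states


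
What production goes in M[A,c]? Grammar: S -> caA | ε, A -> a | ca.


For [A, c]: 'c' ∈ FIRST(ca)
Entry: A -> ca


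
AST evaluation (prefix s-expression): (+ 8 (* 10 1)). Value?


Evaluate inner: (* 10 1) = 10
Evaluate root: (+ 8 10) = 18
Result: 18


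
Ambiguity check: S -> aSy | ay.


balanced a^n…y^n: each string has a unique parse
Unambiguous


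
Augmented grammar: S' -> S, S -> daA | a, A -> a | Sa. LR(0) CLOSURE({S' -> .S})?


Start: S' -> .S
For each item with dot before a nonterminal B, add B -> .γ for every B-production
Closure: [S' -> .S, S -> .daA, S -> .a]


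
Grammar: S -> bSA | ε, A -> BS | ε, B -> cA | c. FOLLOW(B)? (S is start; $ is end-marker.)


$ ∈ FOLLOW(S). For each A -> αBβ: add FIRST(β)\{ε} to FOLLOW(B); if β nullable, add FOLLOW(A).
FOLLOW(B) = {$, b, c}


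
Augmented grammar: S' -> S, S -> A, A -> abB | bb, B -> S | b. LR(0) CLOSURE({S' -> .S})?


Start: S' -> .S
For each item with dot before a nonterminal B, add B -> .γ for every B-production
Closure: [S' -> .S, S -> .A, A -> .abB, A -> .bb]


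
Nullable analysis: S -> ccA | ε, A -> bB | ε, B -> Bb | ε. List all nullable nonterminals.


A nonterminal is nullable iff some alternative derives ε (directly, or every symbol in it is nullable)
Nullable: {A, B, S}


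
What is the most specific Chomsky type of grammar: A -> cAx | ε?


Single nonterminal LHS, but c^n x^n is not regular
Classification: Type 2 (Context-Free)


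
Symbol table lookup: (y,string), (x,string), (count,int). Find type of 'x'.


Lookup 'x' → type string


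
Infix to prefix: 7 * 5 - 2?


left-to-right (same/higher precedence on left): tree is (- (* 7 5) 2)
Prefix: - * 7 5 2


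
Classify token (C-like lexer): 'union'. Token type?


Pattern: reserved word
Type: KEYWORD


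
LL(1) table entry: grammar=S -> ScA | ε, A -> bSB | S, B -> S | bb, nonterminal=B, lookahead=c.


For [B, c]: 'c' ∈ FIRST(S)
Entry: B -> S


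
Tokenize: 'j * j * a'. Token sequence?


Scan left to right, longest-match per lexeme
Tokens: ID(j), OP(*), ID(j), OP(*), ID(a)


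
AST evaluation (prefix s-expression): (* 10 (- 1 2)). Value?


Evaluate inner: (- 1 2) = -1
Evaluate root: (* 10 -1) = -10
Result: -10


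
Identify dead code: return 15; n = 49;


statement follows a return and is unreachable
Dead: 'n = 49'


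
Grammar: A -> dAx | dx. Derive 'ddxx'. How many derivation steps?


Derivation: A => dAx => ddxx
Steps: 2


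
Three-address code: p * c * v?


Break into single-operator statements:
t1 = p * c
t2 = t1 * v


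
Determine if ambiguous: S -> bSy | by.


balanced b^n…y^n: each string has a unique parse
Unambiguous


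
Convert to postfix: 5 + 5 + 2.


Left to right (same or higher precedence on left)
Postfix: 5 5 + 2 +


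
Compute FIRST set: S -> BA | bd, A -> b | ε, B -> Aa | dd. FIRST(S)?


Per alternative of S: FIRST(BA) = {a, b, d}; FIRST(bd) = {b}
FIRST(S) = {a, b, d}


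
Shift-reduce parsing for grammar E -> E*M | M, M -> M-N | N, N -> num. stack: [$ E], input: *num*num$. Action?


shift '*' to continue E -> E*M
Action: shift


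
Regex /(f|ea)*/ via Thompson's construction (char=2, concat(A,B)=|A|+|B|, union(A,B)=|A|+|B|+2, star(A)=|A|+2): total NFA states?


Syntax tree has 3 char leaf(s), 1 union(s), 1 star(s)
chars contribute 3×2 = 6; each union adds +2; each star adds +2
Total: 6 + 2 + 2 = 10 states


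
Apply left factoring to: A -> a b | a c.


Common prefix: 'a'
Factored: A -> a A', A' -> b | c


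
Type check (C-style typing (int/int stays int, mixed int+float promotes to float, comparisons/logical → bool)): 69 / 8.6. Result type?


Operand types: int / float
Rule: mixed int/float promotes to float; int/int stays int
Result type: float


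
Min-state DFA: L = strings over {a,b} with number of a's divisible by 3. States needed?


Track (count of a) mod 3: states 0..2, accept at 0
Minimal DFA: 3 states


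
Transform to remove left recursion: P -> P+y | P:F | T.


Left-recursive alternatives: P+y, P:F; non-recursive: T
Introduce P': P -> TP', P' -> +yP' | :FP' | ε


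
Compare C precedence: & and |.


'&' is bitwise AND (level 5); '|' is bitwise OR (level 3)
Higher level binds tighter
'&' has higher precedence than '|'


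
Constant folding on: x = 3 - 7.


3 - 7 = -4 at compile time
Optimized: x = -4


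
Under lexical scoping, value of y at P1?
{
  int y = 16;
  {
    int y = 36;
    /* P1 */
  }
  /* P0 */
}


y declared in the same block as P1
y = 36


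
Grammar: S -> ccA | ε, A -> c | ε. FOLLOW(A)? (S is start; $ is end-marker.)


$ ∈ FOLLOW(S). For each A -> αBβ: add FIRST(β)\{ε} to FOLLOW(B); if β nullable, add FOLLOW(A).
FOLLOW(A) = {$}


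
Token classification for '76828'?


Pattern: digits only
Type: INTEGER_LITERAL


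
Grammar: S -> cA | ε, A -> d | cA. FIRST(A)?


Per alternative of A: FIRST(d) = {d}; FIRST(cA) = {c}
FIRST(A) = {c, d}


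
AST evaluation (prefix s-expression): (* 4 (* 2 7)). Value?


Evaluate inner: (* 2 7) = 14
Evaluate root: (* 4 14) = 56
Result: 56


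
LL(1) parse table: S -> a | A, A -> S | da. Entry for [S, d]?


For [S, d]: 'd' ∈ FIRST(A)
Entry: S -> A


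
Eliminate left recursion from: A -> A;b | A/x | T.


Left-recursive alternatives: A;b, A/x; non-recursive: T
Introduce A': A -> TA', A' -> ;bA' | /xA' | ε


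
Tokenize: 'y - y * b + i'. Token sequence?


Scan left to right, longest-match per lexeme
Tokens: ID(y), OP(-), ID(y), OP(*), ID(b), OP(+), ID(i)


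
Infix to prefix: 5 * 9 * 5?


left-to-right (same/higher precedence on left): tree is (* (* 5 9) 5)
Prefix: * * 5 9 5


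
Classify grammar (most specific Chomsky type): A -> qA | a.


Right-linear: every RHS is a terminal or a terminal followed by one nonterminal
Classification: Type 3 (Regular)


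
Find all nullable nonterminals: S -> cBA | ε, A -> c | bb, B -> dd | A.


A nonterminal is nullable iff some alternative derives ε (directly, or every symbol in it is nullable)
Nullable: {S}


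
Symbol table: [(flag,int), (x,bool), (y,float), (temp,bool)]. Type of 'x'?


Lookup 'x' → type bool


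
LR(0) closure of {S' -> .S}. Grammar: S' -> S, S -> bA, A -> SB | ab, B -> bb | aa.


Start: S' -> .S
For each item with dot before a nonterminal B, add B -> .γ for every B-production
Closure: [S' -> .S, S -> .bA]


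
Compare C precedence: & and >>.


'>>' is shift (level 8); '&' is bitwise AND (level 5)
Higher level binds tighter
'>>' has higher precedence than '&'


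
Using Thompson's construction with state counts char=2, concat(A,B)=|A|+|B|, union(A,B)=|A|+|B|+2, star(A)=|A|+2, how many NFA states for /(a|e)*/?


Syntax tree has 2 char leaf(s), 1 union(s), 1 star(s)
chars contribute 2×2 = 4; each union adds +2; each star adds +2
Total: 4 + 2 + 2 = 8 states


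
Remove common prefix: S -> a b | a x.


Common prefix: 'a'
Factored: S -> a S', S' -> b | x


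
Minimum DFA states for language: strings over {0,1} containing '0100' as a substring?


KMP-style automaton: 4 progress states + 1 absorbing accept = 5
Minimal DFA: 5 states


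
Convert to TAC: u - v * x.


Break into single-operator statements:
t1 = v * x
t2 = u - t1


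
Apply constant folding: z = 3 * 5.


3 * 5 = 15 at compile time
Optimized: z = 15


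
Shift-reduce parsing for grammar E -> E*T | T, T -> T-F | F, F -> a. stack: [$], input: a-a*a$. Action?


no handle on stack; shift 'a'
Action: shift


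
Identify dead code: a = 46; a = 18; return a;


first assignment to a is overwritten before any read
Dead: 'a = 46'


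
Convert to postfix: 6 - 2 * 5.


* has higher precedence, evaluate 2*5 first
Postfix: 6 2 5 * -


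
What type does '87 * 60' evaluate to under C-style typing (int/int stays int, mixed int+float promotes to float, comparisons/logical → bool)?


Operand types: int * int
Rule: mixed int/float promotes to float; int/int stays int
Result type: int


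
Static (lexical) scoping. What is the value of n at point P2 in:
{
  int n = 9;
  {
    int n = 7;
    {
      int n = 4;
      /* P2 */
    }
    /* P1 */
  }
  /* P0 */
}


n declared in the same block as P2
n = 4


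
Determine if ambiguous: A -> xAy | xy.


balanced x^n…y^n: each string has a unique parse
Unambiguous


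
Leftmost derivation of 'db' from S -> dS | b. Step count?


Derivation: S => dS => db
Steps: 2


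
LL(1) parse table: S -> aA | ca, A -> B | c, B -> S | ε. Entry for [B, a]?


For [B, a]: 'a' ∈ FIRST(S)
Entry: B -> S


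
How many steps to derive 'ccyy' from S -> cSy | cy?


Derivation: S => cSy => ccyy
Steps: 2


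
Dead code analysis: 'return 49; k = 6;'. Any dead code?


statement follows a return and is unreachable
Dead: 'k = 6'


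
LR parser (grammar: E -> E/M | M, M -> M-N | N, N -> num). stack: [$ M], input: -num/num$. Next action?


shift '-' to continue M -> M-N
Action: shift


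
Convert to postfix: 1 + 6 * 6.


* has higher precedence, evaluate 6*6 first
Postfix: 1 6 6 * +


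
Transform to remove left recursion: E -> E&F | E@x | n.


Left-recursive alternatives: E&F, E@x; non-recursive: n
Introduce E': E -> nE', E' -> &FE' | @xE' | ε


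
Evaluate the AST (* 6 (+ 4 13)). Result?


Evaluate inner: (+ 4 13) = 17
Evaluate root: (* 6 17) = 102
Result: 102


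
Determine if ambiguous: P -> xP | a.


right-linear, alternatives start with distinct terminals 'x' vs 'a': unique leftmost derivation
Unambiguous


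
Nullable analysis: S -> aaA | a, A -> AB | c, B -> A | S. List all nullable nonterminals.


A nonterminal is nullable iff some alternative derives ε (directly, or every symbol in it is nullable)
Nullable: {}


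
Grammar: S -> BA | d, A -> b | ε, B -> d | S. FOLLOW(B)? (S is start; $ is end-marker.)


$ ∈ FOLLOW(S). For each A -> αBβ: add FIRST(β)\{ε} to FOLLOW(B); if β nullable, add FOLLOW(A).
FOLLOW(B) = {$, b}


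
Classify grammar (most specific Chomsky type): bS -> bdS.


LHS has context (more than one symbol) and |LHS| ≤ |RHS|
Classification: Type 1 (Context-Sensitive)


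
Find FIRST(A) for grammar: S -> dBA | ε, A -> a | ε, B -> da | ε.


Per alternative of A: FIRST(a) = {a}; FIRST(ε) = {ε}
FIRST(A) = {a, ε}


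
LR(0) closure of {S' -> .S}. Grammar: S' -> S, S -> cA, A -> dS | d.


Start: S' -> .S
For each item with dot before a nonterminal B, add B -> .γ for every B-production
Closure: [S' -> .S, S -> .cA]


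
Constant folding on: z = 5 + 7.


5 + 7 = 12 at compile time
Optimized: z = 12


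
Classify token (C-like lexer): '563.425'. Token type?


Pattern: digits with a decimal point
Type: FLOAT_LITERAL


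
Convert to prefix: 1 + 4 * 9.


'*' binds tighter: tree is (+ 1 (* 4 9))
Prefix: + 1 * 4 9


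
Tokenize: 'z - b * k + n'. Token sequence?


Scan left to right, longest-match per lexeme
Tokens: ID(z), OP(-), ID(b), OP(*), ID(k), OP(+), ID(n)


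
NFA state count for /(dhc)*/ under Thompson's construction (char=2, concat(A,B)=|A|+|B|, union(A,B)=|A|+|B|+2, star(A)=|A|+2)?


Syntax tree has 3 char leaf(s), 0 union(s), 1 star(s)
chars contribute 3×2 = 6; each union adds +2; each star adds +2
Total: 6 + 0 + 2 = 8 states


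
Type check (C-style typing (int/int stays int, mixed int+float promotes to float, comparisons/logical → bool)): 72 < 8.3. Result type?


Operand types: int < float
Rule: comparison yields bool
Result type: bool


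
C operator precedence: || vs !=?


'!=' is equality (level 6); '||' is logical OR (level 1)
Higher level binds tighter
'!=' has higher precedence than '||'


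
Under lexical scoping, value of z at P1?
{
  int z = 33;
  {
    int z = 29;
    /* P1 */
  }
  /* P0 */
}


z declared in the same block as P1
z = 29


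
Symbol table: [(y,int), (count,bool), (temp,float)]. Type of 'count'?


Lookup 'count' → type bool


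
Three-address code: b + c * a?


Break into single-operator statements:
t1 = c * a
t2 = b + t1


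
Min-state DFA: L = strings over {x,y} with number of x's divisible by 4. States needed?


Track (count of x) mod 4: states 0..3, accept at 0
Minimal DFA: 4 states


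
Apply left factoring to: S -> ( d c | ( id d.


Common prefix: '('
Factored: S -> ( S', S' -> d c | id d


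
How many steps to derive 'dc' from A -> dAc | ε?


Derivation: A => dAc => dc
Steps: 2


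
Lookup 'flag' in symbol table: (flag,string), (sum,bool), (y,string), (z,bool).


Lookup 'flag' → type string


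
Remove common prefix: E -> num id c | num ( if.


Common prefix: 'num'
Factored: E -> num E', E' -> id c | ( if


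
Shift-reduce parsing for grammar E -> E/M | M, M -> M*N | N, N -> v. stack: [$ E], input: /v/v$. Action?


shift '/' to continue E -> E/M
Action: shift


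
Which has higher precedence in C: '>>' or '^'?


'>>' is shift (level 8); '^' is bitwise XOR (level 4)
Higher level binds tighter
'>>' has higher precedence than '^'


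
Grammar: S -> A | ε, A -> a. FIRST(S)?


Per alternative of S: FIRST(A) = {a}; FIRST(ε) = {ε}
FIRST(S) = {a, ε}


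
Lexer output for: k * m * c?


Scan left to right, longest-match per lexeme
Tokens: ID(k), OP(*), ID(m), OP(*), ID(c)


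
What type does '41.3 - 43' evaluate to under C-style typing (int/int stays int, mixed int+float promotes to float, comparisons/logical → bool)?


Operand types: float - int
Rule: mixed int/float promotes to float; int/int stays int
Result type: float


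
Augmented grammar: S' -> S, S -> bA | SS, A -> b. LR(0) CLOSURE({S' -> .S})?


Start: S' -> .S
For each item with dot before a nonterminal B, add B -> .γ for every B-production
Closure: [S' -> .S, S -> .bA, S -> .SS]


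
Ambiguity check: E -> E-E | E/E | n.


'n-n/n' has two parse trees (no precedence encoded between - and /)
Ambiguous


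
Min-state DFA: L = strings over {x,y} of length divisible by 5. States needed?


Track length mod 5: states 0..4, accept at 0
Minimal DFA: 5 states


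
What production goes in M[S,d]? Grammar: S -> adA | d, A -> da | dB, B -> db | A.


For [S, d]: 'd' ∈ FIRST(d)
Entry: S -> d


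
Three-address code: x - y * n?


Break into single-operator statements:
t1 = y * n
t2 = x - t1


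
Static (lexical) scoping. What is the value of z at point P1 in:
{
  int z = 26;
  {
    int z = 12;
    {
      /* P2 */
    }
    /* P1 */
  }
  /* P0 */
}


z declared in the same block as P1
z = 12


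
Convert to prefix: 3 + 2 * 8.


'*' binds tighter: tree is (+ 3 (* 2 8))
Prefix: + 3 * 2 8


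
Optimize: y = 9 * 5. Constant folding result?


9 * 5 = 45 at compile time
Optimized: y = 45


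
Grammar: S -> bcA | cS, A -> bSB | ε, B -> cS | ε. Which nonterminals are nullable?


A nonterminal is nullable iff some alternative derives ε (directly, or every symbol in it is nullable)
Nullable: {A, B}


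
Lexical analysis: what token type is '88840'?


Pattern: digits only
Type: INTEGER_LITERAL


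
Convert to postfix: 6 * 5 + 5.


Left to right (same or higher precedence on left)
Postfix: 6 5 * 5 +


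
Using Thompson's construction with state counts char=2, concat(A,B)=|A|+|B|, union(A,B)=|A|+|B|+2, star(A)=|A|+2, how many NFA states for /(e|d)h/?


Syntax tree has 3 char leaf(s), 1 union(s), 0 star(s)
chars contribute 3×2 = 6; each union adds +2; each star adds +2
Total: 6 + 2 + 0 = 8 states


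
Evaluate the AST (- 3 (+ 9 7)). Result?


Evaluate inner: (+ 9 7) = 16
Evaluate root: (- 3 16) = -13
Result: -13


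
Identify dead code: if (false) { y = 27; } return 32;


condition is constant false, so the whole block is unreachable
Dead: 'if (false) { y = 27; }'


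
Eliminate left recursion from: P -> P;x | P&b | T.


Left-recursive alternatives: P;x, P&b; non-recursive: T
Introduce P': P -> TP', P' -> ;xP' | &bP' | ε


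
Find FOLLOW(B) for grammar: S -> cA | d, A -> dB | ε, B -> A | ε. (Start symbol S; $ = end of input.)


$ ∈ FOLLOW(S). For each A -> αBβ: add FIRST(β)\{ε} to FOLLOW(B); if β nullable, add FOLLOW(A).
FOLLOW(B) = {$}


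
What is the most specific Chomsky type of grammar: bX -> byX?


LHS has context (more than one symbol) and |LHS| ≤ |RHS|
Classification: Type 1 (Context-Sensitive)


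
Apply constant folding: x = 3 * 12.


3 * 12 = 36 at compile time
Optimized: x = 36


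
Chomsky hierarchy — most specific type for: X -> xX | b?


Right-linear: every RHS is a terminal or a terminal followed by one nonterminal
Classification: Type 3 (Regular)


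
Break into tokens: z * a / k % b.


Scan left to right, longest-match per lexeme
Tokens: ID(z), OP(*), ID(a), OP(/), ID(k), OP(%), ID(b)


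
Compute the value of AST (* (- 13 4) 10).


Evaluate inner: (- 13 4) = 9
Evaluate root: (* 9 10) = 90
Result: 90


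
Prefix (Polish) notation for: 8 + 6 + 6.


left-to-right (same/higher precedence on left): tree is (+ (+ 8 6) 6)
Prefix: + + 8 6 6


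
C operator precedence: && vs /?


'/' is multiplicative (level 10); '&&' is logical AND (level 2)
Higher level binds tighter
'/' has higher precedence than '&&'


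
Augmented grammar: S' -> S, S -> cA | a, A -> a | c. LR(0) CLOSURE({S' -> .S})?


Start: S' -> .S
For each item with dot before a nonterminal B, add B -> .γ for every B-production
Closure: [S' -> .S, S -> .cA, S -> .a]


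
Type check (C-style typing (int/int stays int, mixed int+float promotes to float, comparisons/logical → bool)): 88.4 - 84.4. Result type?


Operand types: float - float
Rule: mixed int/float promotes to float; int/int stays int
Result type: float


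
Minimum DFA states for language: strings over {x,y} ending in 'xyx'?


Track the longest suffix of input matching a prefix of 'xyx': 4 classes (prefixes of length 0..3)
Minimal DFA: 4 states


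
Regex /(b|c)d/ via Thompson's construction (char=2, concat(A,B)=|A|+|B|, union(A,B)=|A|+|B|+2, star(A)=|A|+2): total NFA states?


Syntax tree has 3 char leaf(s), 1 union(s), 0 star(s)
chars contribute 3×2 = 6; each union adds +2; each star adds +2
Total: 6 + 2 + 0 = 8 states


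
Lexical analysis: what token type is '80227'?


Pattern: digits only
Type: INTEGER_LITERAL


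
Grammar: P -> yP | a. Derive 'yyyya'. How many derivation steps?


Derivation: P => yP => yyP => yyyP => yyyyP => yyyya
Steps: 5


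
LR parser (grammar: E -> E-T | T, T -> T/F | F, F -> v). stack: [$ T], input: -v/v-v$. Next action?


lookahead ∉ {/} so T won't extend; reduce E -> T
Action: reduce (E -> T)


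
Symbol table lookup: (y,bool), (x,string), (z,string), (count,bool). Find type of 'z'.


Lookup 'z' → type string


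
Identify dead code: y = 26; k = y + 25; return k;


y is read by k's definition; k is returned
No dead code


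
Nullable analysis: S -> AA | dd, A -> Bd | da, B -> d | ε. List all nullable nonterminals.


A nonterminal is nullable iff some alternative derives ε (directly, or every symbol in it is nullable)
Nullable: {B}


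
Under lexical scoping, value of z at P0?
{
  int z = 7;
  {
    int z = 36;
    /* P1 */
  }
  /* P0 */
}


z declared in the same block as P0
z = 7


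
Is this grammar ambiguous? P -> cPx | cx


balanced c^n…x^n: each string has a unique parse
Unambiguous


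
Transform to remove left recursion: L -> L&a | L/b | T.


Left-recursive alternatives: L&a, L/b; non-recursive: T
Introduce L': L -> TL', L' -> &aL' | /bL' | ε


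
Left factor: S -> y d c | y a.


Common prefix: 'y'
Factored: S -> y S', S' -> d c | a


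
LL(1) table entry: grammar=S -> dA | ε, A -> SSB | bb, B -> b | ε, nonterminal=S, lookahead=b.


For [S, b]: ε is nullable and 'b' ∈ FOLLOW(S)
Entry: S -> ε


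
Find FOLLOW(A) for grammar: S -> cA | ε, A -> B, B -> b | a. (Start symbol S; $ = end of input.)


$ ∈ FOLLOW(S). For each A -> αBβ: add FIRST(β)\{ε} to FOLLOW(B); if β nullable, add FOLLOW(A).
FOLLOW(A) = {$}


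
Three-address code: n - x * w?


Break into single-operator statements:
t1 = x * w
t2 = n - t1


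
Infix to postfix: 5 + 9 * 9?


* has higher precedence, evaluate 9*9 first
Postfix: 5 9 9 * +


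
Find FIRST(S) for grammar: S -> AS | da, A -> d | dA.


Per alternative of S: FIRST(AS) = {d}; FIRST(da) = {d}
FIRST(S) = {d}


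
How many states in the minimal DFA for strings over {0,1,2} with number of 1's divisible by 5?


Track (count of 1) mod 5: states 0..4, accept at 0
Minimal DFA: 5 states


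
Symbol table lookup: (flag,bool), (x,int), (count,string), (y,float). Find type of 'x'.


Lookup 'x' → type int


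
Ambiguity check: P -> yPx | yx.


balanced y^n…x^n: each string has a unique parse
Unambiguous


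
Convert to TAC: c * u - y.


Break into single-operator statements:
t1 = c * u
t2 = t1 - y


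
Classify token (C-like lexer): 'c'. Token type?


Pattern: letter/underscore followed by alphanumerics, not a keyword
Type: IDENTIFIER


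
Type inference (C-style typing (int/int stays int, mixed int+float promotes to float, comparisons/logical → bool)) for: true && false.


Operand types: bool && bool
Rule: logical operators take bool operands and yield bool
Result type: bool


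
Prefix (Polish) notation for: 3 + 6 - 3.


left-to-right (same/higher precedence on left): tree is (- (+ 3 6) 3)
Prefix: - + 3 6 3


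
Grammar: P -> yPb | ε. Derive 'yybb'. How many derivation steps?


Derivation: P => yPb => yyPbb => yybb
Steps: 3


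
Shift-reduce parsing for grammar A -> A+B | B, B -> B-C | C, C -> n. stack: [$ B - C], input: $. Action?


handle 'B-C' on top
Action: reduce (B -> B-C)


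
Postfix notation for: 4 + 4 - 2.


Left to right (same or higher precedence on left)
Postfix: 4 4 + 2 -


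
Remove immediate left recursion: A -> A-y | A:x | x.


Left-recursive alternatives: A-y, A:x; non-recursive: x
Introduce A': A -> xA', A' -> -yA' | :xA' | ε


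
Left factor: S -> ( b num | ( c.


Common prefix: '('
Factored: S -> ( S', S' -> b num | c


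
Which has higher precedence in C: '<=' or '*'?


'*' is multiplicative (level 10); '<=' is relational (level 7)
Higher level binds tighter
'*' has higher precedence than '<='


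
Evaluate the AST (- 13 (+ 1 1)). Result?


Evaluate inner: (+ 1 1) = 2
Evaluate root: (- 13 2) = 11
Result: 11


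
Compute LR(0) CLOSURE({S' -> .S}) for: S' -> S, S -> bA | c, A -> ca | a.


Start: S' -> .S
For each item with dot before a nonterminal B, add B -> .γ for every B-production
Closure: [S' -> .S, S -> .bA, S -> .c]


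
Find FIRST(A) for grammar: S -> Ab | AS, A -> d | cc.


Per alternative of A: FIRST(d) = {d}; FIRST(cc) = {c}
FIRST(A) = {c, d}


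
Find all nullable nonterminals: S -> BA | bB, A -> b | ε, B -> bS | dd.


A nonterminal is nullable iff some alternative derives ε (directly, or every symbol in it is nullable)
Nullable: {A}


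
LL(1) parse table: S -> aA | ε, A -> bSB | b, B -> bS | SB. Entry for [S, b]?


For [S, b]: ε is nullable and 'b' ∈ FOLLOW(S)
Entry: S -> ε


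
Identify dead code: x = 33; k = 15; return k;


x is assigned but never read
Dead: 'x = 33'


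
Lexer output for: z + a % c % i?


Scan left to right, longest-match per lexeme
Tokens: ID(z), OP(+), ID(a), OP(%), ID(c), OP(%), ID(i)


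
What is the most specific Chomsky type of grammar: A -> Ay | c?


Left-linear: every RHS is a terminal or one nonterminal followed by a terminal
Classification: Type 3 (Regular)


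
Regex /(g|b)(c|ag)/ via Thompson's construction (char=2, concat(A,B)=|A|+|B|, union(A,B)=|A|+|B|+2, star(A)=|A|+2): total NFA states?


Syntax tree has 5 char leaf(s), 2 union(s), 0 star(s)
chars contribute 5×2 = 10; each union adds +2; each star adds +2
Total: 10 + 4 + 0 = 14 states


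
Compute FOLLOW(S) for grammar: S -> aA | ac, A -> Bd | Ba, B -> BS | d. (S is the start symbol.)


$ ∈ FOLLOW(S). For each A -> αBβ: add FIRST(β)\{ε} to FOLLOW(B); if β nullable, add FOLLOW(A).
FOLLOW(S) = {$, a, d}


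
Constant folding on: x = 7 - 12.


7 - 12 = -5 at compile time
Optimized: x = -5


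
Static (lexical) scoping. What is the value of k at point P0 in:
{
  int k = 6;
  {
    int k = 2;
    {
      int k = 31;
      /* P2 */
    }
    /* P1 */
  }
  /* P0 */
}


k declared in the same block as P0
k = 6


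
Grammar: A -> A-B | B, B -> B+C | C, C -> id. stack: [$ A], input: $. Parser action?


start symbol A on stack, input exhausted
Action: accept


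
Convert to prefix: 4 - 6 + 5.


left-to-right (same/higher precedence on left): tree is (+ (- 4 6) 5)
Prefix: + - 4 6 5


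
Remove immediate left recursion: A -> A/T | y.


Left-recursive alternatives: A/T; non-recursive: y
Introduce A': A -> yA', A' -> /TA' | ε


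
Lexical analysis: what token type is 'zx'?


Pattern: letter/underscore followed by alphanumerics, not a keyword
Type: IDENTIFIER


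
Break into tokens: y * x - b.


Scan left to right, longest-match per lexeme
Tokens: ID(y), OP(*), ID(x), OP(-), ID(b)


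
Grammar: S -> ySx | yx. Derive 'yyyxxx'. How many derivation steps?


Derivation: S => ySx => yySxx => yyyxxx
Steps: 3


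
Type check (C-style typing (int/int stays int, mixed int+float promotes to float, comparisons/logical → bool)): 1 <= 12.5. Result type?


Operand types: int <= float
Rule: comparison yields bool
Result type: bool


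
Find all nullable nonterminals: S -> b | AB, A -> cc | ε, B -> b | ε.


A nonterminal is nullable iff some alternative derives ε (directly, or every symbol in it is nullable)
Nullable: {A, B, S}


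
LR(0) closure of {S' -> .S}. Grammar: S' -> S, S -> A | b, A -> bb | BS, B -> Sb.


Start: S' -> .S
For each item with dot before a nonterminal B, add B -> .γ for every B-production
Closure: [S' -> .S, S -> .A, S -> .b, A -> .bb, A -> .BS, B -> .Sb]


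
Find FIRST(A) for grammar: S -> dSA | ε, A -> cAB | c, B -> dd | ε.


Per alternative of A: FIRST(cAB) = {c}; FIRST(c) = {c}
FIRST(A) = {c}


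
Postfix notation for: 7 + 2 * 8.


* has higher precedence, evaluate 2*8 first
Postfix: 7 2 8 * +


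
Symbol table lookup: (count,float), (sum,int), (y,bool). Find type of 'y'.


Lookup 'y' → type bool


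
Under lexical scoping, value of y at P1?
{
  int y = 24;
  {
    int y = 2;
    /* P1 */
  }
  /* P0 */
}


y declared in the same block as P1
y = 2


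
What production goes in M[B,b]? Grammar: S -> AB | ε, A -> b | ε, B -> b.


For [B, b]: 'b' ∈ FIRST(b)
Entry: B -> b


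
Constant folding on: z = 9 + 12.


9 + 12 = 21 at compile time
Optimized: z = 21


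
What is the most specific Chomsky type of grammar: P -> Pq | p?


Left-linear: every RHS is a terminal or one nonterminal followed by a terminal
Classification: Type 3 (Regular)


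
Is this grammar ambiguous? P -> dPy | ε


balanced d^n…y^n: each string has a unique parse
Unambiguous


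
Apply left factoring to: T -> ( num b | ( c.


Common prefix: '('
Factored: T -> ( T', T' -> num b | c


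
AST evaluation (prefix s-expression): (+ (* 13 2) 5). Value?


Evaluate inner: (* 13 2) = 26
Evaluate root: (+ 26 5) = 31
Result: 31


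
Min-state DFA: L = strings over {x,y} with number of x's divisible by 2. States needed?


Track (count of x) mod 2: states 0..1, accept at 0
Minimal DFA: 2 states


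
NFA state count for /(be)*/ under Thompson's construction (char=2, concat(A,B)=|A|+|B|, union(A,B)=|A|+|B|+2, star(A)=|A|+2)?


Syntax tree has 2 char leaf(s), 0 union(s), 1 star(s)
chars contribute 2×2 = 4; each union adds +2; each star adds +2
Total: 4 + 0 + 2 = 6 states


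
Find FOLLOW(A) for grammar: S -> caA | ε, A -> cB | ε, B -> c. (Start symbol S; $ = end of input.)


$ ∈ FOLLOW(S). For each A -> αBβ: add FIRST(β)\{ε} to FOLLOW(B); if β nullable, add FOLLOW(A).
FOLLOW(A) = {$}


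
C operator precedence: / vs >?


'/' is multiplicative (level 10); '>' is relational (level 7)
Higher level binds tighter
'/' has higher precedence than '>'


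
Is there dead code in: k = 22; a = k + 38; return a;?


k is read by a's definition; a is returned
No dead code


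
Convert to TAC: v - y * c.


Break into single-operator statements:
t1 = y * c
t2 = v - t1


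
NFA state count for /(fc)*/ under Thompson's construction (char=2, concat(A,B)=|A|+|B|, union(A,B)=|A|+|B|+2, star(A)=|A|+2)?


Syntax tree has 2 char leaf(s), 0 union(s), 1 star(s)
chars contribute 2×2 = 4; each union adds +2; each star adds +2
Total: 4 + 0 + 2 = 6 states


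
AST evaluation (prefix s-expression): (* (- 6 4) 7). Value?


Evaluate inner: (- 6 4) = 2
Evaluate root: (* 2 7) = 14
Result: 14


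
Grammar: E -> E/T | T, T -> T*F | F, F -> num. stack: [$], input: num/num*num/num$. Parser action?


no handle on stack; shift 'num'
Action: shift


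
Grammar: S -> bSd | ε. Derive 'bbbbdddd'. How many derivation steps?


Derivation: S => bSd => bbSdd => bbbSddd => bbbbSdddd => bbbbdddd
Steps: 5


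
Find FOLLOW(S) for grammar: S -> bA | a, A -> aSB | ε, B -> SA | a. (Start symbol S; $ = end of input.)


$ ∈ FOLLOW(S). For each A -> αBβ: add FIRST(β)\{ε} to FOLLOW(B); if β nullable, add FOLLOW(A).
FOLLOW(S) = {$, a, b}


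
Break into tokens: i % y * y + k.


Scan left to right, longest-match per lexeme
Tokens: ID(i), OP(%), ID(y), OP(*), ID(y), OP(+), ID(k)


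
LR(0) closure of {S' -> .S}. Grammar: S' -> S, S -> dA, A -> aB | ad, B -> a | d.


Start: S' -> .S
For each item with dot before a nonterminal B, add B -> .γ for every B-production
Closure: [S' -> .S, S -> .dA]


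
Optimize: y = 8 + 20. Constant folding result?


8 + 20 = 28 at compile time
Optimized: y = 28


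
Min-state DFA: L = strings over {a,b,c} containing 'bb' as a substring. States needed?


KMP-style automaton: 2 progress states + 1 absorbing accept = 3
Minimal DFA: 3 states


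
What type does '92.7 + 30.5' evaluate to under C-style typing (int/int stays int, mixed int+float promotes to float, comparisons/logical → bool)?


Operand types: float + float
Rule: mixed int/float promotes to float; int/int stays int
Result type: float


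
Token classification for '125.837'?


Pattern: digits with a decimal point
Type: FLOAT_LITERAL


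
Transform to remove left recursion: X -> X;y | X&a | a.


Left-recursive alternatives: X;y, X&a; non-recursive: a
Introduce X': X -> aX', X' -> ;yX' | &aX' | ε


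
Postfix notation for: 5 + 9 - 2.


Left to right (same or higher precedence on left)
Postfix: 5 9 + 2 -


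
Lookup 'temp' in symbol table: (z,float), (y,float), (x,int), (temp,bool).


Lookup 'temp' → type bool


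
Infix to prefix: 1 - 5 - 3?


left-to-right (same/higher precedence on left): tree is (- (- 1 5) 3)
Prefix: - - 1 5 3


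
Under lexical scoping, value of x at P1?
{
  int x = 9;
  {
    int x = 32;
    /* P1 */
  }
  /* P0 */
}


x declared in the same block as P1
x = 32


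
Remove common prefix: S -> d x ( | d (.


Common prefix: 'd'
Factored: S -> d S', S' -> x ( | (


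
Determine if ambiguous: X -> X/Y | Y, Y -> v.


precedence layered via separate nonterminal Y: deterministic
Unambiguous


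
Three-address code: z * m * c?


Break into single-operator statements:
t1 = z * m
t2 = t1 * c


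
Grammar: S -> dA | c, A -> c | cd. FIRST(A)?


Per alternative of A: FIRST(c) = {c}; FIRST(cd) = {c}
FIRST(A) = {c}


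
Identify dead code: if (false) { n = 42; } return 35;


condition is constant false, so the whole block is unreachable
Dead: 'if (false) { n = 42; }'


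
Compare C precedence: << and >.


'<<' is shift (level 8); '>' is relational (level 7)
Higher level binds tighter
'<<' has higher precedence than '>'


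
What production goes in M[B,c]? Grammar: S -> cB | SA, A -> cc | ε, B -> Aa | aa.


For [B, c]: 'c' ∈ FIRST(Aa)
Entry: B -> Aa


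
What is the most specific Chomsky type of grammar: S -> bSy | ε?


Single nonterminal LHS, but b^n y^n is not regular
Classification: Type 2 (Context-Free)


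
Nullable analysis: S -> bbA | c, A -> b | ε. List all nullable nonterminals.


A nonterminal is nullable iff some alternative derives ε (directly, or every symbol in it is nullable)
Nullable: {A}


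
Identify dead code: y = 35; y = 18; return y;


first assignment to y is overwritten before any read
Dead: 'y = 35'


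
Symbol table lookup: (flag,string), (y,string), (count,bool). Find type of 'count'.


Lookup 'count' → type bool


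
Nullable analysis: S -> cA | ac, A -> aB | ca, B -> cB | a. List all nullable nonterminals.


A nonterminal is nullable iff some alternative derives ε (directly, or every symbol in it is nullable)
Nullable: {}


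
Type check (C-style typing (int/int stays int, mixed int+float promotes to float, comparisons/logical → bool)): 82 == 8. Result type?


Operand types: int == int
Rule: comparison yields bool
Result type: bool


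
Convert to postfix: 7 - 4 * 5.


* has higher precedence, evaluate 4*5 first
Postfix: 7 4 5 * -


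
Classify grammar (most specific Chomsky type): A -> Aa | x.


Left-linear: every RHS is a terminal or one nonterminal followed by a terminal
Classification: Type 3 (Regular)


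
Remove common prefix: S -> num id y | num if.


Common prefix: 'num'
Factored: S -> num S', S' -> id y | if


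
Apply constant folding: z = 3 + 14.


3 + 14 = 17 at compile time
Optimized: z = 17


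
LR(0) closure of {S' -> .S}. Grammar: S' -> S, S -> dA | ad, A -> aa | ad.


Start: S' -> .S
For each item with dot before a nonterminal B, add B -> .γ for every B-production
Closure: [S' -> .S, S -> .dA, S -> .ad]


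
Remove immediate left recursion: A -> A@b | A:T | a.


Left-recursive alternatives: A@b, A:T; non-recursive: a
Introduce A': A -> aA', A' -> @bA' | :TA' | ε


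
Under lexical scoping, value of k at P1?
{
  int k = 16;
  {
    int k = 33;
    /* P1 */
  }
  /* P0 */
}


k declared in the same block as P1
k = 33


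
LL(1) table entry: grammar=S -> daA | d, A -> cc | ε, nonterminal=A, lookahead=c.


For [A, c]: 'c' ∈ FIRST(cc)
Entry: A -> cc


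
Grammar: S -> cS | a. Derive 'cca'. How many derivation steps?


Derivation: S => cS => ccS => cca
Steps: 3


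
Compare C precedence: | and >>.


'>>' is shift (level 8); '|' is bitwise OR (level 3)
Higher level binds tighter
'>>' has higher precedence than '|'


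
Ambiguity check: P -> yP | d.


right-linear, alternatives start with distinct terminals 'y' vs 'd': unique leftmost derivation
Unambiguous


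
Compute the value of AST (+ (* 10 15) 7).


Evaluate inner: (* 10 15) = 150
Evaluate root: (+ 150 7) = 157
Result: 157


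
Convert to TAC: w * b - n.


Break into single-operator statements:
t1 = w * b
t2 = t1 - n


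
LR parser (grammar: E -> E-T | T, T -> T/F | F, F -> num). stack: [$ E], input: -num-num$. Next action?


shift '-' to continue E -> E-T
Action: shift


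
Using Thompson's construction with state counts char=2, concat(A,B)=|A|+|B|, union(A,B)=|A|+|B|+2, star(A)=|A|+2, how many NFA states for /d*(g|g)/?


Syntax tree has 3 char leaf(s), 1 union(s), 1 star(s)
chars contribute 3×2 = 6; each union adds +2; each star adds +2
Total: 6 + 2 + 2 = 10 states
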